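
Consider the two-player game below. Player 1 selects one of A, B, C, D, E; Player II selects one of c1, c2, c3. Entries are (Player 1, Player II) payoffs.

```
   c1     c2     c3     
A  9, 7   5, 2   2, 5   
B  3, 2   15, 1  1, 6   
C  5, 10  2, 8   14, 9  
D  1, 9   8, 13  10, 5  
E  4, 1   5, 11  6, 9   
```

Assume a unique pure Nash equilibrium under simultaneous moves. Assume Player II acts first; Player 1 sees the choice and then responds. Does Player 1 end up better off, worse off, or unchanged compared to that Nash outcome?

better off

Work backward from Player 1's decision.
- c1: Player 1 compares 9, 3, 5, 1, 4 and picks A; Player II would get 7.
- c2: Player 1 compares 5, 15, 2, 8, 5 and picks B; Player II would get 1.
- c3: Player 1 compares 2, 1, 14, 10, 6 and picks C; Player II would get 9.
Player II's induced payoffs are 7, 1, 9, so Player II commits to c3. Subgame-perfect outcome: (C, c3) with payoffs (14, 9).
Now find the simultaneous Nash equilibrium.
Player 1's best replies: c1→A; c2→B; c3→C.
Player II's best replies: A→c1; B→c3; C→c1; D→c2; E→c2.
The unique mutual best reply is (A, c1), giving (9, 7).
Player 1 earns 14 sequentially versus 9 at the Nash outcome: better off.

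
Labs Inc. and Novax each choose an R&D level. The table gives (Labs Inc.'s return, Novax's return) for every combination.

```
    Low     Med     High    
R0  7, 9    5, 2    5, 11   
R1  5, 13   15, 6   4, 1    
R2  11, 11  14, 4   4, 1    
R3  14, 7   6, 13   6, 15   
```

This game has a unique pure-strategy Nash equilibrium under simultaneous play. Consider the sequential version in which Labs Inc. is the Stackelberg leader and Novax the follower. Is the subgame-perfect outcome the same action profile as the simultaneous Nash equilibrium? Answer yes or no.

Solve by backward induction (Labs Inc. leads).
- R0 → Novax plays High (best of 9, 2, 11); Labs Inc. gets 5.
- R1 → Novax plays Low (best of 13, 6, 1); Labs Inc. gets 5.
- R2 → Novax plays Low (best of 11, 4, 1); Labs Inc. gets 11.
- R3 → Novax plays High (best of 7, 13, 15); Labs Inc. gets 6.
Maximizing over 5, 5, 11, 6, Labs Inc. chooses R2. Subgame-perfect outcome: (R2, Low) with payoffs (11, 11).
For the simultaneous game, intersect best replies.
Labs Inc.'s best replies: Low→R3; Med→R1; High→R3.
Novax's best replies: R0→High; R1→Low; R2→Low; R3→High.
Only (R3, High) has each player best-responding; Nash payoffs (6, 15).
Sequential outcome (R2, Low) differs from the Nash profile (R3, High).

no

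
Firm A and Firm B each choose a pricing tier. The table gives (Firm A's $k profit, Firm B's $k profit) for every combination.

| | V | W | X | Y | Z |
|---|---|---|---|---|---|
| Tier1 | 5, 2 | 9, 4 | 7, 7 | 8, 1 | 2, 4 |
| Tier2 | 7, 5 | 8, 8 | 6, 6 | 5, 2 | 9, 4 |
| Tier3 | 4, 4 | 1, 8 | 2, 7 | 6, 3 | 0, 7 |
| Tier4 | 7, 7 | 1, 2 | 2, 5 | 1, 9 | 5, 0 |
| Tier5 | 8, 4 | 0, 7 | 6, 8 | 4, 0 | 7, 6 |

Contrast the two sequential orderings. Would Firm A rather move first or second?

If Firm A leads: Firm B's best replies are Tier1→X, Tier2→W, Tier3→W, Tier4→Y, Tier5→X; Firm A's induced payoffs 7, 8, 1, 1, 6; outcome (Tier2, W), payoffs (8, 8).
If Firm B leads: Firm A's best replies are V→Tier5, W→Tier1, X→Tier1, Y→Tier1, Z→Tier2; Firm B's induced payoffs 4, 4, 7, 1, 4; outcome (Tier1, X), payoffs (7, 7).
Firm A gets 8 moving first and 7 moving second, so Firm A prefers to move first.

first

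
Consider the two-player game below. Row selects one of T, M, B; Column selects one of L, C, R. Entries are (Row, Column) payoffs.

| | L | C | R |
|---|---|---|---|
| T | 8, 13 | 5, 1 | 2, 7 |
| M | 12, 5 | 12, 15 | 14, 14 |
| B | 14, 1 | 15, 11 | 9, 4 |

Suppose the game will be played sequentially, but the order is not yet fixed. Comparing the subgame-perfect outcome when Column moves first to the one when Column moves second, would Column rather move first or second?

If Row leads: Column's best replies are T→L, M→C, B→C; Row's induced payoffs 8, 12, 15; outcome (B, C), payoffs (15, 11).
If Column leads: Row's best replies are L→B, C→B, R→M; Column's induced payoffs 1, 11, 14; outcome (M, R), payoffs (14, 14).
Column gets 14 moving first and 11 moving second, so Column prefers to move first.

first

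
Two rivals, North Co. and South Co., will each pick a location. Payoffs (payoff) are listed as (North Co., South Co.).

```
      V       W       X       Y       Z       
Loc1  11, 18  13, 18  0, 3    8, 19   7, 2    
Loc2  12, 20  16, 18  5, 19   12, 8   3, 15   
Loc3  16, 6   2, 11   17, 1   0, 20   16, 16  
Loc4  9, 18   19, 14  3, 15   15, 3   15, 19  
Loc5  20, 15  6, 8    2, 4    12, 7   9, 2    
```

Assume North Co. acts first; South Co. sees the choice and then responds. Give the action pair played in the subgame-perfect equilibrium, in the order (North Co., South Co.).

(Loc5, V)

South Co. best-responds to each possible North Co. move:
- Loc1: BR = Y, leader payoff 8.
- Loc2: BR = V, leader payoff 12.
- Loc3: BR = Y, leader payoff 0.
- Loc4: BR = Z, leader payoff 15.
- Loc5: BR = V, leader payoff 20.
North Co.'s induced payoffs are 8, 12, 0, 15, 20, so North Co. commits to Loc5. Subgame-perfect outcome: (Loc5, V) with payoffs (20, 15).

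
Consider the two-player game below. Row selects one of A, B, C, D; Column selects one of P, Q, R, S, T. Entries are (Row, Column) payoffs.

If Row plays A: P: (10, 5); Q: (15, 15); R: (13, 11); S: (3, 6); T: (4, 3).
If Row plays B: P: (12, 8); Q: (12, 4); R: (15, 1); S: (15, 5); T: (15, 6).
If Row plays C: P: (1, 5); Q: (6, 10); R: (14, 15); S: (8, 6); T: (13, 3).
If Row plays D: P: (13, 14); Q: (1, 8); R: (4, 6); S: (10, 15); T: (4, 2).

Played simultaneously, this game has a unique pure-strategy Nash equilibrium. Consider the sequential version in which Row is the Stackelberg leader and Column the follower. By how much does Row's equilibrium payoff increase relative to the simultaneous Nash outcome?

Work backward from Column's decision.
- A: BR = Q, leader payoff 15.
- B: BR = P, leader payoff 12.
- C: BR = R, leader payoff 14.
- D: BR = S, leader payoff 10.
Among 15, 12, 14, 10, the best is 15 at A. Subgame-perfect outcome: (A, Q) with payoffs (15, 15).
Now find the simultaneous Nash equilibrium.
Row's best replies: P→D; Q→A; R→B; S→B; T→B.
Column's best replies: A→Q; B→P; C→R; D→S.
The unique mutual best reply is (A, Q), giving (15, 15).
Row's commitment gain: 15 − 15 = 0.

0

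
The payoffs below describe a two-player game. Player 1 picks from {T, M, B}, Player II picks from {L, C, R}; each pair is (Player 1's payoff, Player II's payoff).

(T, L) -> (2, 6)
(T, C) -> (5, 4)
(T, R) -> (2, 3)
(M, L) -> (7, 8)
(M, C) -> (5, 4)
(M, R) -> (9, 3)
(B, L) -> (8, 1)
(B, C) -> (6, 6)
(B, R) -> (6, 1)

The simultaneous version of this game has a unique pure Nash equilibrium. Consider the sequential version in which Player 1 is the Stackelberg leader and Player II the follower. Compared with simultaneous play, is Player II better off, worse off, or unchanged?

better off

Work backward from Player II's decision.
- T → Player II plays L (best of 6, 4, 3); Player 1 gets 2.
- M → Player II plays L (best of 8, 4, 3); Player 1 gets 7.
- B → Player II plays C (best of 1, 6, 1); Player 1 gets 6.
Player 1's induced payoffs are 2, 7, 6, so Player 1 commits to M. Subgame-perfect outcome: (M, L) with payoffs (7, 8).
Under simultaneous play:
Player 1's best replies: L→B; C→B; R→M.
Player II's best replies: T→L; M→L; B→C.
Only (B, C) has each player best-responding; Nash payoffs (6, 6).
Player II earns 8 sequentially versus 6 at the Nash outcome: better off.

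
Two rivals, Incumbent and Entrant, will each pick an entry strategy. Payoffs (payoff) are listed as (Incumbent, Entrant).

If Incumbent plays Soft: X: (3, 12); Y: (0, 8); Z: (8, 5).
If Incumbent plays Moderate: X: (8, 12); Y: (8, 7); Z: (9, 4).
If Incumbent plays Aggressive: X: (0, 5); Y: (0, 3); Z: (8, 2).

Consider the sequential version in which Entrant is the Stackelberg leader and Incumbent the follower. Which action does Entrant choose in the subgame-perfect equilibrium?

X

Backward induction with Entrant moving first.
- X: BR = Moderate, leader payoff 12.
- Y: BR = Moderate, leader payoff 7.
- Z: BR = Moderate, leader payoff 4.
Maximizing over 12, 7, 4, Entrant chooses X. Subgame-perfect outcome: (Moderate, X) with payoffs (8, 12).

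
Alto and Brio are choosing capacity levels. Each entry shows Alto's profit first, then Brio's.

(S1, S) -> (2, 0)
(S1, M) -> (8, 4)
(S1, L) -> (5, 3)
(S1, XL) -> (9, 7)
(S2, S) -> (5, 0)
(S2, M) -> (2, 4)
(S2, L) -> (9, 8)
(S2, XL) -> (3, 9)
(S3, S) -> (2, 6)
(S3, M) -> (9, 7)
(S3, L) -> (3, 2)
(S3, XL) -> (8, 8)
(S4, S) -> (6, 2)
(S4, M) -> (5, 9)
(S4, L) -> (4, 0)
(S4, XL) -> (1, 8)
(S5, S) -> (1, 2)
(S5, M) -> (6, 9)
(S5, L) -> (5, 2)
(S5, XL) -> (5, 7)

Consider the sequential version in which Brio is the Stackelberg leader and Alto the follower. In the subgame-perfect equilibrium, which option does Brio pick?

L

Work backward from Alto's decision.
- S: Alto compares 2, 5, 2, 6, 1 and picks S4; Brio would get 2.
- M: Alto compares 8, 2, 9, 5, 6 and picks S3; Brio would get 7.
- L: Alto compares 5, 9, 3, 4, 5 and picks S2; Brio would get 8.
- XL: Alto compares 9, 3, 8, 1, 5 and picks S1; Brio would get 7.
Maximizing over 2, 7, 8, 7, Brio chooses L. Subgame-perfect outcome: (S2, L) with payoffs (9, 8).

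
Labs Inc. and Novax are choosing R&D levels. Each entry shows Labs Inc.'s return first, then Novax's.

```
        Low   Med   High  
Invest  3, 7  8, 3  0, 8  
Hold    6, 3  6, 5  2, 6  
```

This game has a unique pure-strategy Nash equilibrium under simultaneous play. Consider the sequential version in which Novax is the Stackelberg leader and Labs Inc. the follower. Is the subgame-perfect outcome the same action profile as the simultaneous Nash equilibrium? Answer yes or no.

yes

Backward induction with Novax moving first.
- Low → Labs Inc. plays Hold (best of 3, 6); Novax gets 3.
- Med → Labs Inc. plays Invest (best of 8, 6); Novax gets 3.
- High → Labs Inc. plays Hold (best of 0, 2); Novax gets 6.
Maximizing over 3, 3, 6, Novax chooses High. Subgame-perfect outcome: (Hold, High) with payoffs (2, 6).
Under simultaneous play:
Labs Inc.'s best replies: Low→Hold; Med→Invest; High→Hold.
Novax's best replies: Invest→High; Hold→High.
The unique mutual best reply is (Hold, High), giving (2, 6).
Sequential outcome (Hold, High) coincides with the Nash profile (Hold, High).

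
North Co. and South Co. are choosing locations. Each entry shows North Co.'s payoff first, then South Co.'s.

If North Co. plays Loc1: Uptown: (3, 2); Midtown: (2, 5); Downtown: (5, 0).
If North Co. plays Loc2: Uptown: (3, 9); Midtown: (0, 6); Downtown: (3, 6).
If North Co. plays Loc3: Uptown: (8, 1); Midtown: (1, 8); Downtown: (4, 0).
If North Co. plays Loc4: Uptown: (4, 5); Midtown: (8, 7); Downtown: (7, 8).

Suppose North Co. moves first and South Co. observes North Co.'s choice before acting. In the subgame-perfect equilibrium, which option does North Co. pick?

Work backward from South Co.'s decision.
- Loc1: South Co. compares 2, 5, 0 and picks Midtown; North Co. would get 2.
- Loc2: South Co. compares 9, 6, 6 and picks Uptown; North Co. would get 3.
- Loc3: South Co. compares 1, 8, 0 and picks Midtown; North Co. would get 1.
- Loc4: South Co. compares 5, 7, 8 and picks Downtown; North Co. would get 7.
Maximizing over 2, 3, 1, 7, North Co. chooses Loc4. Subgame-perfect outcome: (Loc4, Downtown) with payoffs (7, 8).

Loc4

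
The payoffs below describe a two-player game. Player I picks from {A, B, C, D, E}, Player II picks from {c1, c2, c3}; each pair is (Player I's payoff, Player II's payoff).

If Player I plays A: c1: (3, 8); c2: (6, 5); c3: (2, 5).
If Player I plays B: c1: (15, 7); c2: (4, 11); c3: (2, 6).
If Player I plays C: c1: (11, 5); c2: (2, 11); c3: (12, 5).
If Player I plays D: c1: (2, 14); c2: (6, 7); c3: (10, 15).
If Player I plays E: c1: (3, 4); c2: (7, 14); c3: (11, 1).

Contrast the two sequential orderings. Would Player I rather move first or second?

If Player I leads: Player II's best replies are A→c1, B→c2, C→c2, D→c3, E→c2; Player I's induced payoffs 3, 4, 2, 10, 7; outcome (D, c3), payoffs (10, 15).
If Player II leads: Player I's best replies are c1→B, c2→E, c3→C; Player II's induced payoffs 7, 14, 5; outcome (E, c2), payoffs (7, 14).
Player I gets 10 moving first and 7 moving second, so Player I prefers to move first.

first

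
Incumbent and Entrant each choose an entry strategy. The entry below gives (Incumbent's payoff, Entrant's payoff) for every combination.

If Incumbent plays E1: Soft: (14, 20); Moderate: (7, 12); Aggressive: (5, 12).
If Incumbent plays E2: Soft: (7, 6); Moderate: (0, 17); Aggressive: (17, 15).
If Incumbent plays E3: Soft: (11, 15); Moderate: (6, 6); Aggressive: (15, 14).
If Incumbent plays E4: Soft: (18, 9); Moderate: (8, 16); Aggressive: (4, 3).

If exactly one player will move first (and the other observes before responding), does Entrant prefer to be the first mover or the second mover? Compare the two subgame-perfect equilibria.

If Incumbent leads: Entrant's best replies are E1→Soft, E2→Moderate, E3→Soft, E4→Moderate; Incumbent's induced payoffs 14, 0, 11, 8; outcome (E1, Soft), payoffs (14, 20).
If Entrant leads: Incumbent's best replies are Soft→E4, Moderate→E4, Aggressive→E2; Entrant's induced payoffs 9, 16, 15; outcome (E4, Moderate), payoffs (8, 16).
Entrant gets 16 moving first and 20 moving second, so Entrant prefers to move second.

second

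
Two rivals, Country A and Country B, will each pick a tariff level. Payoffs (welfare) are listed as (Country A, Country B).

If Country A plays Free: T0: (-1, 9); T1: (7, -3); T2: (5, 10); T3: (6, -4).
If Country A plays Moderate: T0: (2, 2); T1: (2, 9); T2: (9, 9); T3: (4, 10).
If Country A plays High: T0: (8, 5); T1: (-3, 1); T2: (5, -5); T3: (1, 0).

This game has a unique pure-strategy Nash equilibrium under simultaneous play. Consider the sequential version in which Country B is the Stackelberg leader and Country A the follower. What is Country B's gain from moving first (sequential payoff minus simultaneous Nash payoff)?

4

Country A best-responds to each possible Country B move:
- T0 → Country A plays High (best of -1, 2, 8); Country B gets 5.
- T1 → Country A plays Free (best of 7, 2, -3); Country B gets -3.
- T2 → Country A plays Moderate (best of 5, 9, 5); Country B gets 9.
- T3 → Country A plays Free (best of 6, 4, 1); Country B gets -4.
Country B's induced payoffs are 5, -3, 9, -4, so Country B commits to T2. Subgame-perfect outcome: (Moderate, T2) with payoffs (9, 9).
Now find the simultaneous Nash equilibrium.
Country A's best replies: T0→High; T1→Free; T2→Moderate; T3→Free.
Country B's best replies: Free→T2; Moderate→T3; High→T0.
The unique mutual best reply is (High, T0), giving (8, 5).
Country B's commitment gain: 9 − 5 = 4.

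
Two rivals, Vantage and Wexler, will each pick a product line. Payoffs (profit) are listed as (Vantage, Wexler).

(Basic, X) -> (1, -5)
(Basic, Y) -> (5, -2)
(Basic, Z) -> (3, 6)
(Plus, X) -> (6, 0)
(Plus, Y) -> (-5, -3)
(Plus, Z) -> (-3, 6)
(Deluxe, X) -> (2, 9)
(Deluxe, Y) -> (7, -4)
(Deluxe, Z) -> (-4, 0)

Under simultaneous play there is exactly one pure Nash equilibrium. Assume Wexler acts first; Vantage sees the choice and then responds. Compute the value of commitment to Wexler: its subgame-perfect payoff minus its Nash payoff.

Work backward from Vantage's decision.
- X → Vantage plays Plus (best of 1, 6, 2); Wexler gets 0.
- Y → Vantage plays Deluxe (best of 5, -5, 7); Wexler gets -4.
- Z → Vantage plays Basic (best of 3, -3, -4); Wexler gets 6.
Maximizing over 0, -4, 6, Wexler chooses Z. Subgame-perfect outcome: (Basic, Z) with payoffs (3, 6).
Under simultaneous play:
Vantage's best replies: X→Plus; Y→Deluxe; Z→Basic.
Wexler's best replies: Basic→Z; Plus→Z; Deluxe→X.
Only (Basic, Z) has each player best-responding; Nash payoffs (3, 6).
Wexler's commitment gain: 6 − 6 = 0.

0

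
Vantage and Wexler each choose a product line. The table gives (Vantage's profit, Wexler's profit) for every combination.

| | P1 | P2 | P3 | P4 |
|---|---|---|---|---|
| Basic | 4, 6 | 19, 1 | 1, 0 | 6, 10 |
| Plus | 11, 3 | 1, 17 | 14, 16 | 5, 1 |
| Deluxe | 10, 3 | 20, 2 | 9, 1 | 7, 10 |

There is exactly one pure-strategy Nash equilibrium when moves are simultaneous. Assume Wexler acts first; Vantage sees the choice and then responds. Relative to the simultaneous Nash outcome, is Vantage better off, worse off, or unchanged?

Vantage best-responds to each possible Wexler move:
- P1: Vantage compares 4, 11, 10 and picks Plus; Wexler would get 3.
- P2: Vantage compares 19, 1, 20 and picks Deluxe; Wexler would get 2.
- P3: Vantage compares 1, 14, 9 and picks Plus; Wexler would get 16.
- P4: Vantage compares 6, 5, 7 and picks Deluxe; Wexler would get 10.
Among 3, 2, 16, 10, the best is 16 at P3. Subgame-perfect outcome: (Plus, P3) with payoffs (14, 16).
Under simultaneous play:
Vantage's best replies: P1→Plus; P2→Deluxe; P3→Plus; P4→Deluxe.
Wexler's best replies: Basic→P4; Plus→P2; Deluxe→P4.
The unique mutual best reply is (Deluxe, P4), giving (7, 10).
Vantage earns 14 sequentially versus 7 at the Nash outcome: better off.

better off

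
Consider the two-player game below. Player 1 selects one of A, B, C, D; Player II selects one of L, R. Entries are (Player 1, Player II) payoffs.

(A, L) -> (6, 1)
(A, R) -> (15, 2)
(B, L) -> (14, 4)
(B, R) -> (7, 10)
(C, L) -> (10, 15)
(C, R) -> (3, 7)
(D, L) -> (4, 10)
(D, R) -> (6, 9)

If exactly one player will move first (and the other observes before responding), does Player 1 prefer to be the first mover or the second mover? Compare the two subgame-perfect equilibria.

If Player 1 leads: Player II's best replies are A→R, B→R, C→L, D→L; Player 1's induced payoffs 15, 7, 10, 4; outcome (A, R), payoffs (15, 2).
If Player II leads: Player 1's best replies are L→B, R→A; Player II's induced payoffs 4, 2; outcome (B, L), payoffs (14, 4).
Player 1 gets 15 moving first and 14 moving second, so Player 1 prefers to move first.

first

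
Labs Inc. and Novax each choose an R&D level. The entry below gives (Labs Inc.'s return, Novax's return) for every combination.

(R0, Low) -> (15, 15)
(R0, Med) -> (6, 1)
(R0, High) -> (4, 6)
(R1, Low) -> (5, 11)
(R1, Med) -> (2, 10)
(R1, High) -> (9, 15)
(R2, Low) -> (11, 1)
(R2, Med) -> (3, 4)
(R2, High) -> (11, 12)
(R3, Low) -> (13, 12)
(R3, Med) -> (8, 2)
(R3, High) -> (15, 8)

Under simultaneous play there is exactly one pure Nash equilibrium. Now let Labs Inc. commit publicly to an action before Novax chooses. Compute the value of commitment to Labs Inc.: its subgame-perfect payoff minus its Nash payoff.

Backward induction with Labs Inc. moving first.
- R0: Novax compares 15, 1, 6 and picks Low; Labs Inc. would get 15.
- R1: Novax compares 11, 10, 15 and picks High; Labs Inc. would get 9.
- R2: Novax compares 1, 4, 12 and picks High; Labs Inc. would get 11.
- R3: Novax compares 12, 2, 8 and picks Low; Labs Inc. would get 13.
Labs Inc.'s induced payoffs are 15, 9, 11, 13, so Labs Inc. commits to R0. Subgame-perfect outcome: (R0, Low) with payoffs (15, 15).
Now find the simultaneous Nash equilibrium.
Labs Inc.'s best replies: Low→R0; Med→R3; High→R3.
Novax's best replies: R0→Low; R1→High; R2→High; R3→Low.
Only (R0, Low) has each player best-responding; Nash payoffs (15, 15).
Labs Inc.'s commitment gain: 15 − 15 = 0.

0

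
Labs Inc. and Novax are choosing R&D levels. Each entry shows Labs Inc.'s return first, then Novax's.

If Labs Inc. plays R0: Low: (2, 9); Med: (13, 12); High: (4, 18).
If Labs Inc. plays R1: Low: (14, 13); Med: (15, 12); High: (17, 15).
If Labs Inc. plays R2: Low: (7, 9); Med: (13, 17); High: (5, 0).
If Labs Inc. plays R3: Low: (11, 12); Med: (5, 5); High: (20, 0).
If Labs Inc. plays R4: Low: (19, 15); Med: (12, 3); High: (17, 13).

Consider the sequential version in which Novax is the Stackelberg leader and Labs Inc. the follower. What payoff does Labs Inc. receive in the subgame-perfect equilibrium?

Work backward from Labs Inc.'s decision.
- Low: Labs Inc. compares 2, 14, 7, 11, 19 and picks R4; Novax would get 15.
- Med: Labs Inc. compares 13, 15, 13, 5, 12 and picks R1; Novax would get 12.
- High: Labs Inc. compares 4, 17, 5, 20, 17 and picks R3; Novax would get 0.
Novax's induced payoffs are 15, 12, 0, so Novax commits to Low. Subgame-perfect outcome: (R4, Low) with payoffs (19, 15).

19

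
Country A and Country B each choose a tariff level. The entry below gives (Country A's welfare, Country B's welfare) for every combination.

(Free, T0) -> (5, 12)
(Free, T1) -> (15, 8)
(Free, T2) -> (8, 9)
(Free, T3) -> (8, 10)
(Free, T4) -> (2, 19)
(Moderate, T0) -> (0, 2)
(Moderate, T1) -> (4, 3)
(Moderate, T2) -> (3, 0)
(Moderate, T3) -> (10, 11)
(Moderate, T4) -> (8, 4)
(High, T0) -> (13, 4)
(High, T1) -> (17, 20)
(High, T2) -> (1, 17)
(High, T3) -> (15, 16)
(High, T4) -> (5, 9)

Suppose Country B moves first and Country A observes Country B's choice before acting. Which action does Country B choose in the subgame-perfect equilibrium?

T1

Solve by backward induction (Country B leads).
- T0 → Country A plays High (best of 5, 0, 13); Country B gets 4.
- T1 → Country A plays High (best of 15, 4, 17); Country B gets 20.
- T2 → Country A plays Free (best of 8, 3, 1); Country B gets 9.
- T3 → Country A plays High (best of 8, 10, 15); Country B gets 16.
- T4 → Country A plays Moderate (best of 2, 8, 5); Country B gets 4.
Maximizing over 4, 20, 9, 16, 4, Country B chooses T1. Subgame-perfect outcome: (High, T1) with payoffs (17, 20).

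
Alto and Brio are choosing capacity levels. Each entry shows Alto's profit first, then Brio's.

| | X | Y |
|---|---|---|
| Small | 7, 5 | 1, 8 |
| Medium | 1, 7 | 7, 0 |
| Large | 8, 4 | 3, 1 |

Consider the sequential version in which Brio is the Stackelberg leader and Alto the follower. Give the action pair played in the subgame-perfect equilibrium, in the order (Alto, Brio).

(Large, X)

Work backward from Alto's decision.
- X → Alto plays Large (best of 7, 1, 8); Brio gets 4.
- Y → Alto plays Medium (best of 1, 7, 3); Brio gets 0.
Among 4, 0, the best is 4 at X. Subgame-perfect outcome: (Large, X) with payoffs (8, 4).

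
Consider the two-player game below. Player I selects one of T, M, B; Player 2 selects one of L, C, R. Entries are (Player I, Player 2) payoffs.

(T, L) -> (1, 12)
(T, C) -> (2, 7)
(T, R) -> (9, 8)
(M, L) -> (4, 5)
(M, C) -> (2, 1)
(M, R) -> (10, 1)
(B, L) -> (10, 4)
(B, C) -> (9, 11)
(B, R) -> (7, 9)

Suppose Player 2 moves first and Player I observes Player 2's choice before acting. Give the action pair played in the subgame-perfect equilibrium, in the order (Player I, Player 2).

Player I best-responds to each possible Player 2 move:
- L: Player I compares 1, 4, 10 and picks B; Player 2 would get 4.
- C: Player I compares 2, 2, 9 and picks B; Player 2 would get 11.
- R: Player I compares 9, 10, 7 and picks M; Player 2 would get 1.
Among 4, 11, 1, the best is 11 at C. Subgame-perfect outcome: (B, C) with payoffs (9, 11).

(B, C)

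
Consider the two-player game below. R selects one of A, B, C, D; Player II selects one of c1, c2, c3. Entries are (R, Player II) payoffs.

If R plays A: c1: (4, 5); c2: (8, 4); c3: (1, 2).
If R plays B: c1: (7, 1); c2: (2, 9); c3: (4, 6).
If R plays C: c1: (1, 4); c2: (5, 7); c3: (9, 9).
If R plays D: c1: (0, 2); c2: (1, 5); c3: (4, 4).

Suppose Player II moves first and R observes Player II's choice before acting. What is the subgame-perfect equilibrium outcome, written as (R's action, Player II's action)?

R best-responds to each possible Player II move:
- c1 → R plays B (best of 4, 7, 1, 0); Player II gets 1.
- c2 → R plays A (best of 8, 2, 5, 1); Player II gets 4.
- c3 → R plays C (best of 1, 4, 9, 4); Player II gets 9.
Player II's induced payoffs are 1, 4, 9, so Player II commits to c3. Subgame-perfect outcome: (C, c3) with payoffs (9, 9).

(C, c3)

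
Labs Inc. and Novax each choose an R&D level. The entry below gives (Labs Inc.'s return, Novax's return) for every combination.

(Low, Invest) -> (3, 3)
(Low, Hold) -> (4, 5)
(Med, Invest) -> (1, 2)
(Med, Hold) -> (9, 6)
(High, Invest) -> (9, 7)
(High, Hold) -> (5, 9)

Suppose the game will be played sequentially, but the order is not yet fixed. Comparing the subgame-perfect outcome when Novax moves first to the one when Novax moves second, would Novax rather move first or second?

If Labs Inc. leads: Novax's best replies are Low→Hold, Med→Hold, High→Hold; Labs Inc.'s induced payoffs 4, 9, 5; outcome (Med, Hold), payoffs (9, 6).
If Novax leads: Labs Inc.'s best replies are Invest→High, Hold→Med; Novax's induced payoffs 7, 6; outcome (High, Invest), payoffs (9, 7).
Novax gets 7 moving first and 6 moving second, so Novax prefers to move first.

first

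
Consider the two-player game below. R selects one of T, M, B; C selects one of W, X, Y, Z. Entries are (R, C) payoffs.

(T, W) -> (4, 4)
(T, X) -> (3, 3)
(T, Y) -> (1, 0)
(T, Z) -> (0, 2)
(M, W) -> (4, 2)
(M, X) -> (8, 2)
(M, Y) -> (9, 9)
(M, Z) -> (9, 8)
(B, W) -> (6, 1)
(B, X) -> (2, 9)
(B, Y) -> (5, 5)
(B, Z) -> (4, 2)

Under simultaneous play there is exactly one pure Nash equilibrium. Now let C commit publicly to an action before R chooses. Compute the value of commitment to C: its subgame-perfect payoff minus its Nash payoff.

Backward induction with C moving first.
- W: R compares 4, 4, 6 and picks B; C would get 1.
- X: R compares 3, 8, 2 and picks M; C would get 2.
- Y: R compares 1, 9, 5 and picks M; C would get 9.
- Z: R compares 0, 9, 4 and picks M; C would get 8.
C's induced payoffs are 1, 2, 9, 8, so C commits to Y. Subgame-perfect outcome: (M, Y) with payoffs (9, 9).
Now find the simultaneous Nash equilibrium.
R's best replies: W→B; X→M; Y→M; Z→M.
C's best replies: T→W; M→Y; B→X.
The unique mutual best reply is (M, Y), giving (9, 9).
C's commitment gain: 9 − 9 = 0.

0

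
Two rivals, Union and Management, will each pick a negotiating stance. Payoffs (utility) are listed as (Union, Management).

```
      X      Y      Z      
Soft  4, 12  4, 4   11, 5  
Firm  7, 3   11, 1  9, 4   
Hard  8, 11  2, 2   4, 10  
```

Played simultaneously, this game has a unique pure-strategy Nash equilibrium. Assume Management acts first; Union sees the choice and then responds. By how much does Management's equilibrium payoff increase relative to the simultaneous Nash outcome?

Union best-responds to each possible Management move:
- X: Union compares 4, 7, 8 and picks Hard; Management would get 11.
- Y: Union compares 4, 11, 2 and picks Firm; Management would get 1.
- Z: Union compares 11, 9, 4 and picks Soft; Management would get 5.
Among 11, 1, 5, the best is 11 at X. Subgame-perfect outcome: (Hard, X) with payoffs (8, 11).
Under simultaneous play:
Union's best replies: X→Hard; Y→Firm; Z→Soft.
Management's best replies: Soft→X; Firm→Z; Hard→X.
Only (Hard, X) has each player best-responding; Nash payoffs (8, 11).
Management's commitment gain: 11 − 11 = 0.

0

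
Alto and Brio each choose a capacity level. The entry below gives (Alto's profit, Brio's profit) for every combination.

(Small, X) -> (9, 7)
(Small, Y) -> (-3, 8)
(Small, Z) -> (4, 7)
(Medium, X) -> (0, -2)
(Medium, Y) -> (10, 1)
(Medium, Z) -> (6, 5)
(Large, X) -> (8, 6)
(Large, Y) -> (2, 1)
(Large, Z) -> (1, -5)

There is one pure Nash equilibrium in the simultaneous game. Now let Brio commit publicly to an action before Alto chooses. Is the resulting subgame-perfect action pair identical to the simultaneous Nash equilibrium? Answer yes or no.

Work backward from Alto's decision.
- X → Alto plays Small (best of 9, 0, 8); Brio gets 7.
- Y → Alto plays Medium (best of -3, 10, 2); Brio gets 1.
- Z → Alto plays Medium (best of 4, 6, 1); Brio gets 5.
Brio's induced payoffs are 7, 1, 5, so Brio commits to X. Subgame-perfect outcome: (Small, X) with payoffs (9, 7).
Now find the simultaneous Nash equilibrium.
Alto's best replies: X→Small; Y→Medium; Z→Medium.
Brio's best replies: Small→Y; Medium→Z; Large→X.
The unique mutual best reply is (Medium, Z), giving (6, 5).
Sequential outcome (Small, X) differs from the Nash profile (Medium, Z).

no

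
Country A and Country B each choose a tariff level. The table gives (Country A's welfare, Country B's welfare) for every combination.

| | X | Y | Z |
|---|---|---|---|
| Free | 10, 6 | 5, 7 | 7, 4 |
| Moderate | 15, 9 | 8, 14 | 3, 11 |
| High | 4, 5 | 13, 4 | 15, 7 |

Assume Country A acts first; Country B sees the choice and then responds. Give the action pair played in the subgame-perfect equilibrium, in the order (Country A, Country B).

Solve by backward induction (Country A leads).
- Free: Country B compares 6, 7, 4 and picks Y; Country A would get 5.
- Moderate: Country B compares 9, 14, 11 and picks Y; Country A would get 8.
- High: Country B compares 5, 4, 7 and picks Z; Country A would get 15.
Maximizing over 5, 8, 15, Country A chooses High. Subgame-perfect outcome: (High, Z) with payoffs (15, 7).

(High, Z)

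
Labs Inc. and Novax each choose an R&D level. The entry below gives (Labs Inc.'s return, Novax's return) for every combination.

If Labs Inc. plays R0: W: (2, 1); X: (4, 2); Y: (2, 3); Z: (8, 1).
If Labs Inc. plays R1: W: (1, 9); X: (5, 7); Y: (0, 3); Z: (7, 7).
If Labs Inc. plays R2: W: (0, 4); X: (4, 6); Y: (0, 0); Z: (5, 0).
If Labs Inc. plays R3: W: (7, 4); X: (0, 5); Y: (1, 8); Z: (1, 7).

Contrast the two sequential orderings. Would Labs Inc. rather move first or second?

If Labs Inc. leads: Novax's best replies are R0→Y, R1→W, R2→X, R3→Y; Labs Inc.'s induced payoffs 2, 1, 4, 1; outcome (R2, X), payoffs (4, 6).
If Novax leads: Labs Inc.'s best replies are W→R3, X→R1, Y→R0, Z→R0; Novax's induced payoffs 4, 7, 3, 1; outcome (R1, X), payoffs (5, 7).
Labs Inc. gets 4 moving first and 5 moving second, so Labs Inc. prefers to move second.

second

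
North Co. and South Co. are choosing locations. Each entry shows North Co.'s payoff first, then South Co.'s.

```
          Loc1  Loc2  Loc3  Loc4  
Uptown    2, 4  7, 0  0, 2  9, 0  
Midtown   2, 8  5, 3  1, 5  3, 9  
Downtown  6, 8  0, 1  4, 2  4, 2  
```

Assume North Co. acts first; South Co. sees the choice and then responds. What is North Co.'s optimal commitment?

Downtown

South Co. best-responds to each possible North Co. move:
- Uptown → South Co. plays Loc1 (best of 4, 0, 2, 0); North Co. gets 2.
- Midtown → South Co. plays Loc4 (best of 8, 3, 5, 9); North Co. gets 3.
- Downtown → South Co. plays Loc1 (best of 8, 1, 2, 2); North Co. gets 6.
Maximizing over 2, 3, 6, North Co. chooses Downtown. Subgame-perfect outcome: (Downtown, Loc1) with payoffs (6, 8).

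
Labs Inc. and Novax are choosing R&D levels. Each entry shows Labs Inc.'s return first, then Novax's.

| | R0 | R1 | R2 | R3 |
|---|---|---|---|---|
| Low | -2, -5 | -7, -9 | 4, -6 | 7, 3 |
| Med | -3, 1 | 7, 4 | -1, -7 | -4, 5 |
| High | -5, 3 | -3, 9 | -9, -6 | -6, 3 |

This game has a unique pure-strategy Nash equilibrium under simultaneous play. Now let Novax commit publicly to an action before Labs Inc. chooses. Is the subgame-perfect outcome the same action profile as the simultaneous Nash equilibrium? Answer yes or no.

no

Labs Inc. best-responds to each possible Novax move:
- R0: BR = Low, leader payoff -5.
- R1: BR = Med, leader payoff 4.
- R2: BR = Low, leader payoff -6.
- R3: BR = Low, leader payoff 3.
Novax's induced payoffs are -5, 4, -6, 3, so Novax commits to R1. Subgame-perfect outcome: (Med, R1) with payoffs (7, 4).
For the simultaneous game, intersect best replies.
Labs Inc.'s best replies: R0→Low; R1→Med; R2→Low; R3→Low.
Novax's best replies: Low→R3; Med→R3; High→R1.
The unique mutual best reply is (Low, R3), giving (7, 3).
Sequential outcome (Med, R1) differs from the Nash profile (Low, R3).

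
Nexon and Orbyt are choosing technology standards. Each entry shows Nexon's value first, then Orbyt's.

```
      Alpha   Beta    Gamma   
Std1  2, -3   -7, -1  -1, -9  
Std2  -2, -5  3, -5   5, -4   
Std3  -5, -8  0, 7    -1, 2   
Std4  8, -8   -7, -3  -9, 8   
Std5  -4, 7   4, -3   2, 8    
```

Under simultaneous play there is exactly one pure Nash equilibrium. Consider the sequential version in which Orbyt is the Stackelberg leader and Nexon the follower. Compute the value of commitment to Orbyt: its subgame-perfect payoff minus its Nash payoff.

1

Backward induction with Orbyt moving first.
- Alpha: Nexon compares 2, -2, -5, 8, -4 and picks Std4; Orbyt would get -8.
- Beta: Nexon compares -7, 3, 0, -7, 4 and picks Std5; Orbyt would get -3.
- Gamma: Nexon compares -1, 5, -1, -9, 2 and picks Std2; Orbyt would get -4.
Orbyt's induced payoffs are -8, -3, -4, so Orbyt commits to Beta. Subgame-perfect outcome: (Std5, Beta) with payoffs (4, -3).
Under simultaneous play:
Nexon's best replies: Alpha→Std4; Beta→Std5; Gamma→Std2.
Orbyt's best replies: Std1→Beta; Std2→Gamma; Std3→Beta; Std4→Gamma; Std5→Gamma.
Only (Std2, Gamma) has each player best-responding; Nash payoffs (5, -4).
Orbyt's commitment gain: -3 − -4 = 1.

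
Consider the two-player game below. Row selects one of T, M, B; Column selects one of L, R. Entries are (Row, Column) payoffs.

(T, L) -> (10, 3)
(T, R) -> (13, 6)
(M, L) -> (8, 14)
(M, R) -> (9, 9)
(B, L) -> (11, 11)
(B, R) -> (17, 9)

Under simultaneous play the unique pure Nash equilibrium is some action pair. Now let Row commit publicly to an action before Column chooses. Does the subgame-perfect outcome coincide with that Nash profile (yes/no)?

Column best-responds to each possible Row move:
- T → Column plays R (best of 3, 6); Row gets 13.
- M → Column plays L (best of 14, 9); Row gets 8.
- B → Column plays L (best of 11, 9); Row gets 11.
Among 13, 8, 11, the best is 13 at T. Subgame-perfect outcome: (T, R) with payoffs (13, 6).
Under simultaneous play:
Row's best replies: L→B; R→B.
Column's best replies: T→R; M→L; B→L.
The unique mutual best reply is (B, L), giving (11, 11).
Sequential outcome (T, R) differs from the Nash profile (B, L).

no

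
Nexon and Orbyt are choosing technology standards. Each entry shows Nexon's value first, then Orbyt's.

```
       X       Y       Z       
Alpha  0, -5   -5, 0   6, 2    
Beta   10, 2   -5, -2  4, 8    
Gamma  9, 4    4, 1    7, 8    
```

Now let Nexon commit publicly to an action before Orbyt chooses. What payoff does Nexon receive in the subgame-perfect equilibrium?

7

Backward induction with Nexon moving first.
- Alpha → Orbyt plays Z (best of -5, 0, 2); Nexon gets 6.
- Beta → Orbyt plays Z (best of 2, -2, 8); Nexon gets 4.
- Gamma → Orbyt plays Z (best of 4, 1, 8); Nexon gets 7.
Among 6, 4, 7, the best is 7 at Gamma. Subgame-perfect outcome: (Gamma, Z) with payoffs (7, 8).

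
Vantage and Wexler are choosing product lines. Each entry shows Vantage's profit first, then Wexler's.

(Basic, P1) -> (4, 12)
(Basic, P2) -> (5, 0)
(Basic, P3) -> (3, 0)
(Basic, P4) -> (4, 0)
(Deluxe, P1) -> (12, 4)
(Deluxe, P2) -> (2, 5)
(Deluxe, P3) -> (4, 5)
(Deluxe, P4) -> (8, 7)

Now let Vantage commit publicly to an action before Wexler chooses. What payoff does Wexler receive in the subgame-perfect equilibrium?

Wexler best-responds to each possible Vantage move:
- Basic: BR = P1, leader payoff 4.
- Deluxe: BR = P4, leader payoff 8.
Among 4, 8, the best is 8 at Deluxe. Subgame-perfect outcome: (Deluxe, P4) with payoffs (8, 7).

7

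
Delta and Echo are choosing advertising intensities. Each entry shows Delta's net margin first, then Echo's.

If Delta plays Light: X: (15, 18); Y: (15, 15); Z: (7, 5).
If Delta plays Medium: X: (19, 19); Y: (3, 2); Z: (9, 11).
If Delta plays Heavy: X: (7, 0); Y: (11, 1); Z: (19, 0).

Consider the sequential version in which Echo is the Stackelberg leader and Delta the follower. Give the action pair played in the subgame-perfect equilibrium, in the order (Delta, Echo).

Backward induction with Echo moving first.
- X: BR = Medium, leader payoff 19.
- Y: BR = Light, leader payoff 15.
- Z: BR = Heavy, leader payoff 0.
Maximizing over 19, 15, 0, Echo chooses X. Subgame-perfect outcome: (Medium, X) with payoffs (19, 19).

(Medium, X)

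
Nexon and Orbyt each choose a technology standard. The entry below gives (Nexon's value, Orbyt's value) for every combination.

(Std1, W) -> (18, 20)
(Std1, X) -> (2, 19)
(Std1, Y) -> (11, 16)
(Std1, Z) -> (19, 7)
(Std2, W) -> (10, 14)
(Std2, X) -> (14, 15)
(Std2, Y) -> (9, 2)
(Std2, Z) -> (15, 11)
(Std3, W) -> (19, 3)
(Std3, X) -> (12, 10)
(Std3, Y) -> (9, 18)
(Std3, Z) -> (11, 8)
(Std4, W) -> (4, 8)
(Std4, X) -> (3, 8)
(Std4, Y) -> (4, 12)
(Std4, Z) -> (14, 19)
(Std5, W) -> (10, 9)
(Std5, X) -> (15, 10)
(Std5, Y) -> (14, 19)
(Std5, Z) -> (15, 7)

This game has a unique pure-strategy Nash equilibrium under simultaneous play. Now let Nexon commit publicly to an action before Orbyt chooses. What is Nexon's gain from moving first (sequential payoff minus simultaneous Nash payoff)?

Backward induction with Nexon moving first.
- Std1 → Orbyt plays W (best of 20, 19, 16, 7); Nexon gets 18.
- Std2 → Orbyt plays X (best of 14, 15, 2, 11); Nexon gets 14.
- Std3 → Orbyt plays Y (best of 3, 10, 18, 8); Nexon gets 9.
- Std4 → Orbyt plays Z (best of 8, 8, 12, 19); Nexon gets 14.
- Std5 → Orbyt plays Y (best of 9, 10, 19, 7); Nexon gets 14.
Among 18, 14, 9, 14, 14, the best is 18 at Std1. Subgame-perfect outcome: (Std1, W) with payoffs (18, 20).
Now find the simultaneous Nash equilibrium.
Nexon's best replies: W→Std3; X→Std5; Y→Std5; Z→Std1.
Orbyt's best replies: Std1→W; Std2→X; Std3→Y; Std4→Z; Std5→Y.
Only (Std5, Y) has each player best-responding; Nash payoffs (14, 19).
Nexon's commitment gain: 18 − 14 = 4.

4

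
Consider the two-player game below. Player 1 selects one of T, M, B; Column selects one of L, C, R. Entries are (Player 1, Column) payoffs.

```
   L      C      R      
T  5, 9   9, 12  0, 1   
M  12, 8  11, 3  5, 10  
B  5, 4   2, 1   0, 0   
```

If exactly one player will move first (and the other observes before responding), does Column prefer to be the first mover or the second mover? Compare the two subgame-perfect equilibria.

second

If Player 1 leads: Column's best replies are T→C, M→R, B→L; Player 1's induced payoffs 9, 5, 5; outcome (T, C), payoffs (9, 12).
If Column leads: Player 1's best replies are L→M, C→M, R→M; Column's induced payoffs 8, 3, 10; outcome (M, R), payoffs (5, 10).
Column gets 10 moving first and 12 moving second, so Column prefers to move second.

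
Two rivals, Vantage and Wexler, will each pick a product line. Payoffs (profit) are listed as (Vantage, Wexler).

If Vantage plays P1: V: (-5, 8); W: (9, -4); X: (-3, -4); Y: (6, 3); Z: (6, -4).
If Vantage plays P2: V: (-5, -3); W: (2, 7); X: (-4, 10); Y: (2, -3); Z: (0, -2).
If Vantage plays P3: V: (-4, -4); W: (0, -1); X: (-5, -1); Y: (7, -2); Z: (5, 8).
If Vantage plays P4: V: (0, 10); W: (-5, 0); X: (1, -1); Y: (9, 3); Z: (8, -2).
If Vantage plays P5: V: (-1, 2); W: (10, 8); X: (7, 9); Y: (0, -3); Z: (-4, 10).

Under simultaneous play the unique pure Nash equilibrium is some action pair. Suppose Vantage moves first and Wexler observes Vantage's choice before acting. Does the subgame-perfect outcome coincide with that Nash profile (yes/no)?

Backward induction with Vantage moving first.
- P1: BR = V, leader payoff -5.
- P2: BR = X, leader payoff -4.
- P3: BR = Z, leader payoff 5.
- P4: BR = V, leader payoff 0.
- P5: BR = Z, leader payoff -4.
Maximizing over -5, -4, 5, 0, -4, Vantage chooses P3. Subgame-perfect outcome: (P3, Z) with payoffs (5, 8).
Now find the simultaneous Nash equilibrium.
Vantage's best replies: V→P4; W→P5; X→P5; Y→P4; Z→P4.
Wexler's best replies: P1→V; P2→X; P3→Z; P4→V; P5→Z.
The unique mutual best reply is (P4, V), giving (0, 10).
Sequential outcome (P3, Z) differs from the Nash profile (P4, V).

no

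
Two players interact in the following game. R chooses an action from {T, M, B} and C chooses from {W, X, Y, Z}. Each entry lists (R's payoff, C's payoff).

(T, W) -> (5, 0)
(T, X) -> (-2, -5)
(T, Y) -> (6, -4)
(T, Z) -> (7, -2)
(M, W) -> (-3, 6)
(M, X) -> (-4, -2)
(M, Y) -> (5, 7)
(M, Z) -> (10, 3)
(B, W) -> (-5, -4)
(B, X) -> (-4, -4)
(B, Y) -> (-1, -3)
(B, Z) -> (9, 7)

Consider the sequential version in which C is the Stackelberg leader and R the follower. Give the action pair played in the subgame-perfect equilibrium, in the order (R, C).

Backward induction with C moving first.
- W: BR = T, leader payoff 0.
- X: BR = T, leader payoff -5.
- Y: BR = T, leader payoff -4.
- Z: BR = M, leader payoff 3.
Maximizing over 0, -5, -4, 3, C chooses Z. Subgame-perfect outcome: (M, Z) with payoffs (10, 3).

(M, Z)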